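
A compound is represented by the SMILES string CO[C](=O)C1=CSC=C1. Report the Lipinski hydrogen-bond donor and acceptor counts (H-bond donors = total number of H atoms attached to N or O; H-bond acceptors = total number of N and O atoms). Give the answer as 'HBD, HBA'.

Donors: find every N or O and count the H atoms it carries.
  atom 2 (O): bond orders sum to 2 → 0 H
  atom 4 (O): bond orders sum to 2 → 0 H
Lipinski HBD = 0.
Acceptors: N atoms = 0, O atoms = 2 → HBA = 2.

0, 2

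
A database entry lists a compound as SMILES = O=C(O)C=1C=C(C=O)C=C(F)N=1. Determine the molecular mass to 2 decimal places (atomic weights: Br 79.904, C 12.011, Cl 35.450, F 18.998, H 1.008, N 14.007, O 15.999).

First, the molecular formula is C7H4FNO3 (counting implicit H from valence).
  C: 7 × 12.011 = 84.077
  F: 1 × 18.998 = 18.998
  H: 4 × 1.008 = 4.032
  N: 1 × 14.007 = 14.007
  O: 3 × 15.999 = 47.997
Sum: 7×12.011 + 1×18.998 + 4×1.008 + 1×14.007 + 3×15.999 = 169.111 → 169.11 g/mol.

169.11 g/mol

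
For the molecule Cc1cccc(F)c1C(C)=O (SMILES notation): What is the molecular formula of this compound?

C9H9FO

Walk through each heavy atom and fill implicit hydrogens from standard valence (C 4, N 3, O 2, S 2, halogen 1); for lowercase aromatic atoms, an aromatic c carries 1 H when it has two neighbours and 0 H with three, and aromatic n carries 0 H:
  atom 1: C, bond orders sum to 1 (valence 4) → 3 H
  atom 2: aromatic c, 3 neighbours → 0 H
  atom 3: aromatic c, 2 neighbours → 1 H
  atom 4: aromatic c, 2 neighbours → 1 H
  atom 5: aromatic c, 2 neighbours → 1 H
  atom 6: aromatic c, 3 neighbours → 0 H
  atom 7: F (halogen, monovalent) → 0 H
  atom 8: aromatic c, 3 neighbours → 0 H
  atom 9: C, bond orders sum to 4 (valence 4) → 0 H
  atom 10: C, bond orders sum to 1 (valence 4) → 3 H
  atom 11: O, bond orders sum to 2 (valence 2) → 0 H
Totals → C:9, H:9, F:1, O:1.
In Hill order: C9H9FO.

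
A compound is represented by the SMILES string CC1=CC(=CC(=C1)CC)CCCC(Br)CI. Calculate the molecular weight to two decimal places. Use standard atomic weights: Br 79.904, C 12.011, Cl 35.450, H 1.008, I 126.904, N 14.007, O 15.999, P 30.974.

First, the molecular formula is C14H20BrI (counting implicit H from valence).
  Br: 1 × 79.904 = 79.904
  C: 14 × 12.011 = 168.154
  H: 20 × 1.008 = 20.160
  I: 1 × 126.904 = 126.904
Sum: 1×79.904 + 14×12.011 + 20×1.008 + 1×126.904 = 395.122 → 395.12 g/mol.

395.12 g/mol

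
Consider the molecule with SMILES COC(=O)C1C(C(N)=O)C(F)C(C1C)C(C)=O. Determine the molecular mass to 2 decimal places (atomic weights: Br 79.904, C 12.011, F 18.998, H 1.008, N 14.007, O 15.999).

245.25 g/mol

First, the molecular formula is C11H16FNO4 (counting implicit H from valence).
  C: 11 × 12.011 = 132.121
  F: 1 × 18.998 = 18.998
  H: 16 × 1.008 = 16.128
  N: 1 × 14.007 = 14.007
  O: 4 × 15.999 = 63.996
Sum: 11×12.011 + 1×18.998 + 16×1.008 + 1×14.007 + 4×15.999 = 245.250 → 245.25 g/mol.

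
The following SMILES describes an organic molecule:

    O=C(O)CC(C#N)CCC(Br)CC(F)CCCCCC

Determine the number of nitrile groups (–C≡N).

The nitrile motif appears at heavy-atom position 6 in the SMILES.
Other groups present: 1 carboxylic acid.
Nitrile count: 1.

1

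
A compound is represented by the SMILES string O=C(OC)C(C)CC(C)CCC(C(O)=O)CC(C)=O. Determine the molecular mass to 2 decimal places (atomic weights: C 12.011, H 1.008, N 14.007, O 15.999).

272.34 g/mol

First, the molecular formula is C14H24O5 (counting implicit H from valence).
  C: 14 × 12.011 = 168.154
  H: 24 × 1.008 = 24.192
  O: 5 × 15.999 = 79.995
Sum: 14×12.011 + 24×1.008 + 5×15.999 = 272.341 → 272.34 g/mol.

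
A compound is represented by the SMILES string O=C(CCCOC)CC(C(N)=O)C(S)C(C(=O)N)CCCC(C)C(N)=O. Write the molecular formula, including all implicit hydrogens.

C17H31N3O5S

Walk through each heavy atom and fill implicit hydrogens from standard valence (C 4, N 3, O 2, S 2, halogen 1):
  atom 1: O, bond orders sum to 2 (valence 2) → 0 H
  atom 2: C, bond orders sum to 4 (valence 4) → 0 H
  atom 3: C, bond orders sum to 2 (valence 4) → 2 H
  atom 4: C, bond orders sum to 2 (valence 4) → 2 H
  atom 5: C, bond orders sum to 2 (valence 4) → 2 H
  atom 6: O, bond orders sum to 2 (valence 2) → 0 H
  atom 7: C, bond orders sum to 1 (valence 4) → 3 H
  atom 8: C, bond orders sum to 2 (valence 4) → 2 H
  atom 9: C, bond orders sum to 3 (valence 4) → 1 H
  atom 10: C, bond orders sum to 4 (valence 4) → 0 H
  atom 11: N, bond orders sum to 1 (valence 3) → 2 H
  atom 12: O, bond orders sum to 2 (valence 2) → 0 H
  atom 13: C, bond orders sum to 3 (valence 4) → 1 H
  atom 14: S, bond orders sum to 1 (valence 2) → 1 H
  atom 15: C, bond orders sum to 3 (valence 4) → 1 H
  atom 16: C, bond orders sum to 4 (valence 4) → 0 H
  atom 17: O, bond orders sum to 2 (valence 2) → 0 H
  atom 18: N, bond orders sum to 1 (valence 3) → 2 H
  atom 19: C, bond orders sum to 2 (valence 4) → 2 H
  atom 20: C, bond orders sum to 2 (valence 4) → 2 H
  atom 21: C, bond orders sum to 2 (valence 4) → 2 H
  atom 22: C, bond orders sum to 3 (valence 4) → 1 H
  atom 23: C, bond orders sum to 1 (valence 4) → 3 H
  atom 24: C, bond orders sum to 4 (valence 4) → 0 H
  atom 25: N, bond orders sum to 1 (valence 3) → 2 H
  atom 26: O, bond orders sum to 2 (valence 2) → 0 H
Totals → C:17, H:31, N:3, O:5, S:1.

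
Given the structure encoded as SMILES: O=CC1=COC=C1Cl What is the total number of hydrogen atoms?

3

Walk through each heavy atom and fill implicit hydrogens from standard valence (C 4, N 3, O 2, S 2, halogen 1):
  atom 1: O, bond orders sum to 2 (valence 2) → 0 H
  atom 2: C, bond orders sum to 3 (valence 4) → 1 H
  atom 3: C, bond orders sum to 4 (valence 4) → 0 H
  atom 4: C, bond orders sum to 3 (valence 4) → 1 H
  atom 5: O, bond orders sum to 2 (valence 2) → 0 H
  atom 6: C, bond orders sum to 3 (valence 4) → 1 H
  atom 7: C, bond orders sum to 4 (valence 4) → 0 H
  atom 8: Cl (halogen, monovalent) → 0 H
Total hydrogens: 3.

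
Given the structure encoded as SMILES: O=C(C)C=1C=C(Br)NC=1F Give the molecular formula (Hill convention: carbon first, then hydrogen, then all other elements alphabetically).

C6H5BrFNO

Walk through each heavy atom and fill implicit hydrogens from standard valence (C 4, N 3, O 2, S 2, halogen 1):
  atom 1: O, bond orders sum to 2 (valence 2) → 0 H
  atom 2: C, bond orders sum to 4 (valence 4) → 0 H
  atom 3: C, bond orders sum to 1 (valence 4) → 3 H
  atom 4: C, bond orders sum to 4 (valence 4) → 0 H
  atom 5: C, bond orders sum to 3 (valence 4) → 1 H
  atom 6: C, bond orders sum to 4 (valence 4) → 0 H
  atom 7: Br (halogen, monovalent) → 0 H
  atom 8: N, bond orders sum to 2 (valence 3) → 1 H
  atom 9: C, bond orders sum to 4 (valence 4) → 0 H
  atom 10: F (halogen, monovalent) → 0 H
Totals → C:6, H:5, Br:1, F:1, N:1, O:1.
In Hill order: C6H5BrFNO.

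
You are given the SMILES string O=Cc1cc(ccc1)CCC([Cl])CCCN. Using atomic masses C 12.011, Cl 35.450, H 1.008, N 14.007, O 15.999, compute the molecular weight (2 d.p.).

239.74 g/mol

First, the molecular formula is C13H18ClNO (counting implicit H from valence).
  C: 13 × 12.011 = 156.143
  Cl: 1 × 35.450 = 35.450
  H: 18 × 1.008 = 18.144
  N: 1 × 14.007 = 14.007
  O: 1 × 15.999 = 15.999
Sum: 13×12.011 + 1×35.450 + 18×1.008 + 1×14.007 + 1×15.999 = 239.743 → 239.74 g/mol.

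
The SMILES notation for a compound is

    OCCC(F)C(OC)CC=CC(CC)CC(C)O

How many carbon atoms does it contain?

14

Count every carbon token in the SMILES (each C, including those in ring-closure positions and inside branches).
Carbon count: 14.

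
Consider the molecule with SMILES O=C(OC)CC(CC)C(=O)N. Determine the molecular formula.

C7H13NO3

Walk through each heavy atom and fill implicit hydrogens from standard valence (C 4, N 3, O 2, S 2, halogen 1):
  atom 1: O, bond orders sum to 2 (valence 2) → 0 H
  atom 2: C, bond orders sum to 4 (valence 4) → 0 H
  atom 3: O, bond orders sum to 2 (valence 2) → 0 H
  atom 4: C, bond orders sum to 1 (valence 4) → 3 H
  atom 5: C, bond orders sum to 2 (valence 4) → 2 H
  atom 6: C, bond orders sum to 3 (valence 4) → 1 H
  atom 7: C, bond orders sum to 2 (valence 4) → 2 H
  atom 8: C, bond orders sum to 1 (valence 4) → 3 H
  atom 9: C, bond orders sum to 4 (valence 4) → 0 H
  atom 10: O, bond orders sum to 2 (valence 2) → 0 H
  atom 11: N, bond orders sum to 1 (valence 3) → 2 H
Totals → C:7, H:13, N:1, O:3.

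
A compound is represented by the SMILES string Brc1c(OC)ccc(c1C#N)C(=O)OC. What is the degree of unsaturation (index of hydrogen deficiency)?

Molecular formula: C10H8BrNO3.
DoU = (2C + 2 + N − H − X) / 2, where X is the halogen count and O/S are ignored.
    = (2·10 + 2 + 1 − 8 − 1) / 2 = 14 / 2 = 7.

7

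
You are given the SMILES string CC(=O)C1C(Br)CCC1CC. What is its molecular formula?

C9H15BrO

Walk through each heavy atom and fill implicit hydrogens from standard valence (C 4, N 3, O 2, S 2, halogen 1):
  atom 1: C, bond orders sum to 1 (valence 4) → 3 H
  atom 2: C, bond orders sum to 4 (valence 4) → 0 H
  atom 3: O, bond orders sum to 2 (valence 2) → 0 H
  atom 4: C, bond orders sum to 3 (valence 4) → 1 H
  atom 5: C, bond orders sum to 3 (valence 4) → 1 H
  atom 6: Br (halogen, monovalent) → 0 H
  atom 7: C, bond orders sum to 2 (valence 4) → 2 H
  atom 8: C, bond orders sum to 2 (valence 4) → 2 H
  atom 9: C, bond orders sum to 3 (valence 4) → 1 H
  atom 10: C, bond orders sum to 2 (valence 4) → 2 H
  atom 11: C, bond orders sum to 1 (valence 4) → 3 H
Totals → C:9, H:15, Br:1, O:1.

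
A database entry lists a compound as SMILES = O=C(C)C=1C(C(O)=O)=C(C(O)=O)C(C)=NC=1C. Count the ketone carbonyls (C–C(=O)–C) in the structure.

The ketone motif appears at heavy-atom position 2 in the SMILES.
Other groups present: 2 carboxylic acid.
Ketone count: 1.

1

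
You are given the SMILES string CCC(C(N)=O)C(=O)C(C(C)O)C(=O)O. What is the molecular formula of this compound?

Walk through each heavy atom and fill implicit hydrogens from standard valence (C 4, N 3, O 2, S 2, halogen 1):
  atom 1: C, bond orders sum to 1 (valence 4) → 3 H
  atom 2: C, bond orders sum to 2 (valence 4) → 2 H
  atom 3: C, bond orders sum to 3 (valence 4) → 1 H
  atom 4: C, bond orders sum to 4 (valence 4) → 0 H
  atom 5: N, bond orders sum to 1 (valence 3) → 2 H
  atom 6: O, bond orders sum to 2 (valence 2) → 0 H
  atom 7: C, bond orders sum to 4 (valence 4) → 0 H
  atom 8: O, bond orders sum to 2 (valence 2) → 0 H
  atom 9: C, bond orders sum to 3 (valence 4) → 1 H
  atom 10: C, bond orders sum to 3 (valence 4) → 1 H
  atom 11: C, bond orders sum to 1 (valence 4) → 3 H
  atom 12: O, bond orders sum to 1 (valence 2) → 1 H
  atom 13: C, bond orders sum to 4 (valence 4) → 0 H
  atom 14: O, bond orders sum to 2 (valence 2) → 0 H
  atom 15: O, bond orders sum to 1 (valence 2) → 1 H
Totals → C:9, H:15, N:1, O:5.
In Hill order: C9H15NO5.

C9H15NO5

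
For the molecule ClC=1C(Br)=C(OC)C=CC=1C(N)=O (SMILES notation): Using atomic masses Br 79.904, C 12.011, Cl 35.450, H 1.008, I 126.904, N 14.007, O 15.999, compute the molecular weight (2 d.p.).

First, the molecular formula is C8H7BrClNO2 (counting implicit H from valence).
  Br: 1 × 79.904 = 79.904
  C: 8 × 12.011 = 96.088
  Cl: 1 × 35.450 = 35.450
  H: 7 × 1.008 = 7.056
  N: 1 × 14.007 = 14.007
  O: 2 × 15.999 = 31.998
Sum: 1×79.904 + 8×12.011 + 1×35.450 + 7×1.008 + 1×14.007 + 2×15.999 = 264.503 → 264.50 g/mol.

264.50 g/mol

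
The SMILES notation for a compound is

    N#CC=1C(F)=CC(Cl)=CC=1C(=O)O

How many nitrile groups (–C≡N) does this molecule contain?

1

The nitrile motif appears at heavy-atom position 2 in the SMILES.
Other groups present: 1 carboxylic acid.
Nitrile count: 1.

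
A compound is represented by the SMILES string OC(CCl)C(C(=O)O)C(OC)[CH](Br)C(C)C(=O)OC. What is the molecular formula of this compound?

Walk through each heavy atom and fill implicit hydrogens from standard valence (C 4, N 3, O 2, S 2, halogen 1):
  atom 1: O, bond orders sum to 1 (valence 2) → 1 H
  atom 2: C, bond orders sum to 3 (valence 4) → 1 H
  atom 3: C, bond orders sum to 2 (valence 4) → 2 H
  atom 4: Cl (halogen, monovalent) → 0 H
  atom 5: C, bond orders sum to 3 (valence 4) → 1 H
  atom 6: C, bond orders sum to 4 (valence 4) → 0 H
  atom 7: O, bond orders sum to 2 (valence 2) → 0 H
  atom 8: O, bond orders sum to 1 (valence 2) → 1 H
  atom 9: C, bond orders sum to 3 (valence 4) → 1 H
  atom 10: O, bond orders sum to 2 (valence 2) → 0 H
  atom 11: C, bond orders sum to 1 (valence 4) → 3 H
  atom 12: C with explicit H count 1
  atom 13: Br (halogen, monovalent) → 0 H
  atom 14: C, bond orders sum to 3 (valence 4) → 1 H
  atom 15: C, bond orders sum to 1 (valence 4) → 3 H
  atom 16: C, bond orders sum to 4 (valence 4) → 0 H
  atom 17: O, bond orders sum to 2 (valence 2) → 0 H
  atom 18: O, bond orders sum to 2 (valence 2) → 0 H
  atom 19: C, bond orders sum to 1 (valence 4) → 3 H
Totals → C:11, H:18, Br:1, Cl:1, O:6.
In Hill order: C11H18BrClO6.

C11H18BrClO6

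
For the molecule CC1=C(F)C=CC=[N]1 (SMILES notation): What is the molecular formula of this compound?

Walk through each heavy atom and fill implicit hydrogens from standard valence (C 4, N 3, O 2, S 2, halogen 1):
  atom 1: C, bond orders sum to 1 (valence 4) → 3 H
  atom 2: C, bond orders sum to 4 (valence 4) → 0 H
  atom 3: C, bond orders sum to 4 (valence 4) → 0 H
  atom 4: F (halogen, monovalent) → 0 H
  atom 5: C, bond orders sum to 3 (valence 4) → 1 H
  atom 6: C, bond orders sum to 3 (valence 4) → 1 H
  atom 7: C, bond orders sum to 3 (valence 4) → 1 H
  atom 8: N with explicit H count 0
Totals → C:6, H:6, F:1, N:1.
In Hill order: C6H6FN.

C6H6FN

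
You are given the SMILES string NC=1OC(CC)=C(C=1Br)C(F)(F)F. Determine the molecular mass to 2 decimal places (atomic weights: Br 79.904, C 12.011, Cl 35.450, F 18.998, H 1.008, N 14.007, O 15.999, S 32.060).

First, the molecular formula is C7H7BrF3NO (counting implicit H from valence).
  Br: 1 × 79.904 = 79.904
  C: 7 × 12.011 = 84.077
  F: 3 × 18.998 = 56.994
  H: 7 × 1.008 = 7.056
  N: 1 × 14.007 = 14.007
  O: 1 × 15.999 = 15.999
Sum: 1×79.904 + 7×12.011 + 3×18.998 + 7×1.008 + 1×14.007 + 1×15.999 = 258.037 → 258.04 g/mol.

258.04 g/mol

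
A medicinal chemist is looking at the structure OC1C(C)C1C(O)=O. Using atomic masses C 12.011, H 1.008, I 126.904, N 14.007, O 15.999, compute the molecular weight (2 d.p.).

116.12 g/mol

First, the molecular formula is C5H8O3 (counting implicit H from valence).
  C: 5 × 12.011 = 60.055
  H: 8 × 1.008 = 8.064
  O: 3 × 15.999 = 47.997
Sum: 5×12.011 + 8×1.008 + 3×15.999 = 116.116 → 116.12 g/mol.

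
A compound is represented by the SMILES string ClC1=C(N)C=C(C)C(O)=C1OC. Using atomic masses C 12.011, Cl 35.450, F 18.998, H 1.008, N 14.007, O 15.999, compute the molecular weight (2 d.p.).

First, the molecular formula is C8H10ClNO2 (counting implicit H from valence).
  C: 8 × 12.011 = 96.088
  Cl: 1 × 35.450 = 35.450
  H: 10 × 1.008 = 10.080
  N: 1 × 14.007 = 14.007
  O: 2 × 15.999 = 31.998
Sum: 8×12.011 + 1×35.450 + 10×1.008 + 1×14.007 + 2×15.999 = 187.623 → 187.62 g/mol.

187.62 g/mol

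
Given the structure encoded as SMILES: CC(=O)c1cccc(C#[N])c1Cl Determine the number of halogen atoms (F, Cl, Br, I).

1

Halogen atoms appear at heavy-atom position 12 (1×Cl).
Other groups present: 1 ketone, 1 nitrile.
Halogen count: 1.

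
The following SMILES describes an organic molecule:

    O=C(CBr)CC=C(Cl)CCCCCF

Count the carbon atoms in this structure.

Count every carbon token in the SMILES (each C, including those in ring-closure positions and inside branches).
Carbon count: 10.

10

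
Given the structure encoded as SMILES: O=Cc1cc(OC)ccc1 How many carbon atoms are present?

8

Count every carbon token in the SMILES (each C, including those in ring-closure positions and inside branches).
Carbon count: 8.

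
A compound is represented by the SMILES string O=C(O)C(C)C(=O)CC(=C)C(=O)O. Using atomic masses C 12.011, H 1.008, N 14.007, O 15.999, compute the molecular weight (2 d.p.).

186.16 g/mol

First, the molecular formula is C8H10O5 (counting implicit H from valence).
  C: 8 × 12.011 = 96.088
  H: 10 × 1.008 = 10.080
  O: 5 × 15.999 = 79.995
Sum: 8×12.011 + 10×1.008 + 5×15.999 = 186.163 → 186.16 g/mol.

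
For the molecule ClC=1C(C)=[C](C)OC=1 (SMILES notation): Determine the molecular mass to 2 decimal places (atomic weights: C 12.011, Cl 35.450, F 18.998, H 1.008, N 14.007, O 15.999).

First, the molecular formula is C6H7ClO (counting implicit H from valence).
  C: 6 × 12.011 = 72.066
  Cl: 1 × 35.450 = 35.450
  H: 7 × 1.008 = 7.056
  O: 1 × 15.999 = 15.999
Sum: 6×12.011 + 1×35.450 + 7×1.008 + 1×15.999 = 130.571 → 130.57 g/mol.

130.57 g/mol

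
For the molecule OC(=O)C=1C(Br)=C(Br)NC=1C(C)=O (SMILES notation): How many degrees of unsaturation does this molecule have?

Degree of unsaturation = (number of rings) + (number of π bonds).
Ring closures in the SMILES: 1.
π bonds: 4 double bonds (each 1 DoU) → 4 DoU from unsaturation.
Total DoU = 1 + 4 = 5.

5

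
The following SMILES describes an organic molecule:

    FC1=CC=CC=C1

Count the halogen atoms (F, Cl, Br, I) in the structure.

Halogen atoms appear at heavy-atom position 1 (1×F).
Halogen count: 1.

1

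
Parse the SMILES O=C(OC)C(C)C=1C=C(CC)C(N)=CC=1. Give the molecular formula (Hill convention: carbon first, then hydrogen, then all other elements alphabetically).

Walk through each heavy atom and fill implicit hydrogens from standard valence (C 4, N 3, O 2, S 2, halogen 1):
  atom 1: O, bond orders sum to 2 (valence 2) → 0 H
  atom 2: C, bond orders sum to 4 (valence 4) → 0 H
  atom 3: O, bond orders sum to 2 (valence 2) → 0 H
  atom 4: C, bond orders sum to 1 (valence 4) → 3 H
  atom 5: C, bond orders sum to 3 (valence 4) → 1 H
  atom 6: C, bond orders sum to 1 (valence 4) → 3 H
  atom 7: C, bond orders sum to 4 (valence 4) → 0 H
  atom 8: C, bond orders sum to 3 (valence 4) → 1 H
  atom 9: C, bond orders sum to 4 (valence 4) → 0 H
  atom 10: C, bond orders sum to 2 (valence 4) → 2 H
  atom 11: C, bond orders sum to 1 (valence 4) → 3 H
  atom 12: C, bond orders sum to 4 (valence 4) → 0 H
  atom 13: N, bond orders sum to 1 (valence 3) → 2 H
  atom 14: C, bond orders sum to 3 (valence 4) → 1 H
  atom 15: C, bond orders sum to 3 (valence 4) → 1 H
Totals → C:12, H:17, N:1, O:2.
In Hill order: C12H17NO2.

C12H17NO2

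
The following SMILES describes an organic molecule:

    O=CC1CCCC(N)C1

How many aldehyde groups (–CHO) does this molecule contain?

1

The aldehyde motif appears at heavy-atom position 2 in the SMILES.
Other groups present: 1 primary amine.
Aldehyde count: 1.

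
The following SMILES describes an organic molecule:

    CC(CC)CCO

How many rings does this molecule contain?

In SMILES, each pair of matching ring-closure digits denotes one ring-closing bond; the number of such bonds equals the number of independent rings.
Ring-closure bonds here: 0.

0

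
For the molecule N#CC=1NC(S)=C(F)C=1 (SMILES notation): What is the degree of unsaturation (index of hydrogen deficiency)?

Degree of unsaturation = (number of rings) + (number of π bonds).
Ring closures in the SMILES: 1.
π bonds: 2 double bonds (each 1 DoU), 1 triple bond (each 2 DoU) → 4 DoU from unsaturation.
Total DoU = 1 + 4 = 5.

5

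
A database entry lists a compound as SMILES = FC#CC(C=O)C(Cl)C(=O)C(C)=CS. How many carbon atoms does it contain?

Count every carbon token in the SMILES (each C, including those in ring-closure positions and inside branches).
Carbon count: 9.

9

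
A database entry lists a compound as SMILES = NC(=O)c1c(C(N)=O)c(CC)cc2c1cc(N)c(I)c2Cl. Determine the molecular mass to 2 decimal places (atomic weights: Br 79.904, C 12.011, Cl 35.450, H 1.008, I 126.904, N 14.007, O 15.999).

417.63 g/mol

First, the molecular formula is C14H13ClIN3O2 (counting implicit H from valence).
  C: 14 × 12.011 = 168.154
  Cl: 1 × 35.450 = 35.450
  H: 13 × 1.008 = 13.104
  I: 1 × 126.904 = 126.904
  N: 3 × 14.007 = 42.021
  O: 2 × 15.999 = 31.998
Sum: 14×12.011 + 1×35.450 + 13×1.008 + 1×126.904 + 3×14.007 + 2×15.999 = 417.631 → 417.63 g/mol.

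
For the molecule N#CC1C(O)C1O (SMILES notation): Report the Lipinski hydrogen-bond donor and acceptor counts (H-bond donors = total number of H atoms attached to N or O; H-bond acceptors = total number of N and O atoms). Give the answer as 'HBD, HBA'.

2, 3

Donors: find every N or O and count the H atoms it carries.
  atom 1 (N): bond orders sum to 3 → 0 H
  atom 5 (O): bond orders sum to 1 → 1 H
  atom 7 (O): bond orders sum to 1 → 1 H
Lipinski HBD = 2.
Acceptors: N atoms = 1, O atoms = 2 → HBA = 3.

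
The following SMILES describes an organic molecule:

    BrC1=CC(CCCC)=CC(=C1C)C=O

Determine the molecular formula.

Walk through each heavy atom and fill implicit hydrogens from standard valence (C 4, N 3, O 2, S 2, halogen 1):
  atom 1: Br (halogen, monovalent) → 0 H
  atom 2: C, bond orders sum to 4 (valence 4) → 0 H
  atom 3: C, bond orders sum to 3 (valence 4) → 1 H
  atom 4: C, bond orders sum to 4 (valence 4) → 0 H
  atom 5: C, bond orders sum to 2 (valence 4) → 2 H
  atom 6: C, bond orders sum to 2 (valence 4) → 2 H
  atom 7: C, bond orders sum to 2 (valence 4) → 2 H
  atom 8: C, bond orders sum to 1 (valence 4) → 3 H
  atom 9: C, bond orders sum to 3 (valence 4) → 1 H
  atom 10: C, bond orders sum to 4 (valence 4) → 0 H
  atom 11: C, bond orders sum to 4 (valence 4) → 0 H
  atom 12: C, bond orders sum to 1 (valence 4) → 3 H
  atom 13: C, bond orders sum to 3 (valence 4) → 1 H
  atom 14: O, bond orders sum to 2 (valence 2) → 0 H
Totals → C:12, H:15, Br:1, O:1.
In Hill order: C12H15BrO.

C12H15BrO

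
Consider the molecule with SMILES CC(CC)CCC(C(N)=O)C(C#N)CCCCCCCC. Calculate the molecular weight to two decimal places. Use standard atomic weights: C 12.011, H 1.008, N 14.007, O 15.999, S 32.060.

First, the molecular formula is C18H34N2O (counting implicit H from valence).
  C: 18 × 12.011 = 216.198
  H: 34 × 1.008 = 34.272
  N: 2 × 14.007 = 28.014
  O: 1 × 15.999 = 15.999
Sum: 18×12.011 + 34×1.008 + 2×14.007 + 1×15.999 = 294.483 → 294.48 g/mol.

294.48 g/mol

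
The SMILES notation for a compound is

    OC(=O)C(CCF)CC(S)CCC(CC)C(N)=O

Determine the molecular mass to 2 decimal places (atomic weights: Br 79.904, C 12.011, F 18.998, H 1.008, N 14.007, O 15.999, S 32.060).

279.37 g/mol

First, the molecular formula is C12H22FNO3S (counting implicit H from valence).
  C: 12 × 12.011 = 144.132
  F: 1 × 18.998 = 18.998
  H: 22 × 1.008 = 22.176
  N: 1 × 14.007 = 14.007
  O: 3 × 15.999 = 47.997
  S: 1 × 32.060 = 32.060
Sum: 12×12.011 + 1×18.998 + 22×1.008 + 1×14.007 + 3×15.999 + 1×32.060 = 279.370 → 279.37 g/mol.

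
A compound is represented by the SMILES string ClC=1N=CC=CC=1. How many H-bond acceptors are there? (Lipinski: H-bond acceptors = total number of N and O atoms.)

1

N atoms: 1; O atoms: 0.
Lipinski HBA = 1 + 0 = 1.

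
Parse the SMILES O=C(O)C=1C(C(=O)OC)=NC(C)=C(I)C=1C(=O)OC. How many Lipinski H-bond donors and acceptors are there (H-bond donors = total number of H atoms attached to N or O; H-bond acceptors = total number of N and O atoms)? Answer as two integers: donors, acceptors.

Donors: find every N or O and count the H atoms it carries.
  atom 1 (O): bond orders sum to 2 → 0 H
  atom 3 (O): bond orders sum to 1 → 1 H
  atom 7 (O): bond orders sum to 2 → 0 H
  atom 8 (O): bond orders sum to 2 → 0 H
  atom 10 (N): bond orders sum to 3 → 0 H
  atom 17 (O): bond orders sum to 2 → 0 H
  atom 18 (O): bond orders sum to 2 → 0 H
Lipinski HBD = 1.
Acceptors: N atoms = 1, O atoms = 6 → HBA = 7.

1, 7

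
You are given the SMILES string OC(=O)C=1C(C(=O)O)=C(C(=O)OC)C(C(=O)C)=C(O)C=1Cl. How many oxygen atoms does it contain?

Scan the SMILES for O atoms (remember two-letter symbols like Cl and Br are single atoms).
Oxygen count: 8.

8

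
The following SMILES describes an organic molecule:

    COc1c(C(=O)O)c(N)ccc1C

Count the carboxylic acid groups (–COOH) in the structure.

1

The carboxylic acid motif appears at heavy-atom position 5 in the SMILES.
Other groups present: 1 ether, 1 primary amine.
Carboxylic acid count: 1.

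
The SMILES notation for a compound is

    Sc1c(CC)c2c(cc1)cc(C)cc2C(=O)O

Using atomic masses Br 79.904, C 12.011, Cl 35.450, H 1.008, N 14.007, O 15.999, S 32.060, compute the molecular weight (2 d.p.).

First, the molecular formula is C14H14O2S (counting implicit H from valence).
  C: 14 × 12.011 = 168.154
  H: 14 × 1.008 = 14.112
  O: 2 × 15.999 = 31.998
  S: 1 × 32.060 = 32.060
Sum: 14×12.011 + 14×1.008 + 2×15.999 + 1×32.060 = 246.324 → 246.32 g/mol.

246.32 g/mol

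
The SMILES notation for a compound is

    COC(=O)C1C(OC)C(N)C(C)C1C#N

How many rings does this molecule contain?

1

In SMILES, each pair of matching ring-closure digits denotes one ring-closing bond; the number of such bonds equals the number of independent rings.
Ring-closure bonds here: 1.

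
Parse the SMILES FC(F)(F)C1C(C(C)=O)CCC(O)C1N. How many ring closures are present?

1

In SMILES, each pair of matching ring-closure digits denotes one ring-closing bond; the number of such bonds equals the number of independent rings.
Ring-closure bonds here: 1.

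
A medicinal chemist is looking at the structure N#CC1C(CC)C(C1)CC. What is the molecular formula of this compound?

C9H15N

Walk through each heavy atom and fill implicit hydrogens from standard valence (C 4, N 3, O 2, S 2, halogen 1):
  atom 1: N, bond orders sum to 3 (valence 3) → 0 H
  atom 2: C, bond orders sum to 4 (valence 4) → 0 H
  atom 3: C, bond orders sum to 3 (valence 4) → 1 H
  atom 4: C, bond orders sum to 3 (valence 4) → 1 H
  atom 5: C, bond orders sum to 2 (valence 4) → 2 H
  atom 6: C, bond orders sum to 1 (valence 4) → 3 H
  atom 7: C, bond orders sum to 3 (valence 4) → 1 H
  atom 8: C, bond orders sum to 2 (valence 4) → 2 H
  atom 9: C, bond orders sum to 2 (valence 4) → 2 H
  atom 10: C, bond orders sum to 1 (valence 4) → 3 H
Totals → C:9, H:15, N:1.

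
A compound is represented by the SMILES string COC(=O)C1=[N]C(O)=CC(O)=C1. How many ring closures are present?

In SMILES, each pair of matching ring-closure digits denotes one ring-closing bond; the number of such bonds equals the number of independent rings.
Ring-closure bonds here: 1.

1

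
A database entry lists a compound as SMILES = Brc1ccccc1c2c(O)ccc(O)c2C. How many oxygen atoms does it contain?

2

Scan the SMILES for O atoms (remember two-letter symbols like Cl and Br are single atoms).
Oxygen count: 2.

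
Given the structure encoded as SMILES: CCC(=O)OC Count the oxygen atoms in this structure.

2

Scan the SMILES for O atoms (remember two-letter symbols like Cl and Br are single atoms).
Oxygen count: 2.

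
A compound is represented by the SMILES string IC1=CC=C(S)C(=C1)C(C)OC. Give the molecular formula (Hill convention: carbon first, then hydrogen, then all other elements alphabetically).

C9H11IOS

Walk through each heavy atom and fill implicit hydrogens from standard valence (C 4, N 3, O 2, S 2, halogen 1):
  atom 1: I (halogen, monovalent) → 0 H
  atom 2: C, bond orders sum to 4 (valence 4) → 0 H
  atom 3: C, bond orders sum to 3 (valence 4) → 1 H
  atom 4: C, bond orders sum to 3 (valence 4) → 1 H
  atom 5: C, bond orders sum to 4 (valence 4) → 0 H
  atom 6: S, bond orders sum to 1 (valence 2) → 1 H
  atom 7: C, bond orders sum to 4 (valence 4) → 0 H
  atom 8: C, bond orders sum to 3 (valence 4) → 1 H
  atom 9: C, bond orders sum to 3 (valence 4) → 1 H
  atom 10: C, bond orders sum to 1 (valence 4) → 3 H
  atom 11: O, bond orders sum to 2 (valence 2) → 0 H
  atom 12: C, bond orders sum to 1 (valence 4) → 3 H
Totals → C:9, H:11, I:1, O:1, S:1.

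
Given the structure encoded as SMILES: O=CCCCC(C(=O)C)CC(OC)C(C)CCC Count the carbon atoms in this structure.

Count every carbon token in the SMILES (each C, including those in ring-closure positions and inside branches).
Carbon count: 15.

15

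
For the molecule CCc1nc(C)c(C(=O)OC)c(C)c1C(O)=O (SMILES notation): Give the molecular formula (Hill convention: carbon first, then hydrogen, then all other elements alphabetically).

C12H15NO4

Walk through each heavy atom and fill implicit hydrogens from standard valence (C 4, N 3, O 2, S 2, halogen 1); for lowercase aromatic atoms, an aromatic c carries 1 H when it has two neighbours and 0 H with three, and aromatic n carries 0 H:
  atom 1: C, bond orders sum to 1 (valence 4) → 3 H
  atom 2: C, bond orders sum to 2 (valence 4) → 2 H
  atom 3: aromatic c, 3 neighbours → 0 H
  atom 4: aromatic n, 2 neighbours → 0 H
  atom 5: aromatic c, 3 neighbours → 0 H
  atom 6: C, bond orders sum to 1 (valence 4) → 3 H
  atom 7: aromatic c, 3 neighbours → 0 H
  atom 8: C, bond orders sum to 4 (valence 4) → 0 H
  atom 9: O, bond orders sum to 2 (valence 2) → 0 H
  atom 10: O, bond orders sum to 2 (valence 2) → 0 H
  atom 11: C, bond orders sum to 1 (valence 4) → 3 H
  atom 12: aromatic c, 3 neighbours → 0 H
  atom 13: C, bond orders sum to 1 (valence 4) → 3 H
  atom 14: aromatic c, 3 neighbours → 0 H
  atom 15: C, bond orders sum to 4 (valence 4) → 0 H
  atom 16: O, bond orders sum to 1 (valence 2) → 1 H
  atom 17: O, bond orders sum to 2 (valence 2) → 0 H
Totals → C:12, H:15, N:1, O:4.
In Hill order: C12H15NO4.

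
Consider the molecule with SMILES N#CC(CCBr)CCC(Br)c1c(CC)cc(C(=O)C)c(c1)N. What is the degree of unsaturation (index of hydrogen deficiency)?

Molecular formula: C17H22Br2N2O.
DoU = (2C + 2 + N − H − X) / 2, where X is the halogen count and O/S are ignored.
    = (2·17 + 2 + 2 − 22 − 2) / 2 = 14 / 2 = 7.

7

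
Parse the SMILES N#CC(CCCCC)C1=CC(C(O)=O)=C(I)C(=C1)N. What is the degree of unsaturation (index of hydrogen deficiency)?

7

Molecular formula: C14H17IN2O2.
DoU = (2C + 2 + N − H − X) / 2, where X is the halogen count and O/S are ignored.
    = (2·14 + 2 + 2 − 17 − 1) / 2 = 14 / 2 = 7.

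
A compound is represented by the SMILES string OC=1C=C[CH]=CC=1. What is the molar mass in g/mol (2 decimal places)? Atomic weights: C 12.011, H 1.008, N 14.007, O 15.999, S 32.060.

94.11 g/mol

First, the molecular formula is C6H6O (counting implicit H from valence).
  C: 6 × 12.011 = 72.066
  H: 6 × 1.008 = 6.048
  O: 1 × 15.999 = 15.999
Sum: 6×12.011 + 6×1.008 + 1×15.999 = 94.113 → 94.11 g/mol.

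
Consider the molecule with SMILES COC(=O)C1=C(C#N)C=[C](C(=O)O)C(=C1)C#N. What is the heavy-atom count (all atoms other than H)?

17

Every atom symbol written in the SMILES (organic subset) is one heavy atom; implicit H are not written.
Heavy atoms by element → C:11, N:2, O:4.
Total: 17.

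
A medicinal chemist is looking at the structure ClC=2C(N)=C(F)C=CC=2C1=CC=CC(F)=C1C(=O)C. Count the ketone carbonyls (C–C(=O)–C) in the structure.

The ketone motif appears at heavy-atom position 17 in the SMILES.
Other groups present: 1 primary amine.
Ketone count: 1.

1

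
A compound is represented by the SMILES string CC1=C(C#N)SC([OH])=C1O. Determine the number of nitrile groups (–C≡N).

1

The nitrile motif appears at heavy-atom position 4 in the SMILES.
Other groups present: 2 hydroxyl.
Nitrile count: 1.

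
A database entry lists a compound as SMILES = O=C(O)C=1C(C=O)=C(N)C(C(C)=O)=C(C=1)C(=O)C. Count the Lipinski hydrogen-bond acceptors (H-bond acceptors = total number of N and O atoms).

N atoms: 1; O atoms: 5.
Lipinski HBA = 1 + 5 = 6.

6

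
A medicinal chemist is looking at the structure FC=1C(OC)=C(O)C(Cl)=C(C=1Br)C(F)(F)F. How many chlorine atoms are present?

Scan the SMILES for Cl atoms (remember two-letter symbols like Cl and Br are single atoms).
Chlorine count: 1.

1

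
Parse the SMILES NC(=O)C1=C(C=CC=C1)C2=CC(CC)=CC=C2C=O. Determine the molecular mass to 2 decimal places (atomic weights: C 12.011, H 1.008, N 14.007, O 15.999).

First, the molecular formula is C16H15NO2 (counting implicit H from valence).
  C: 16 × 12.011 = 192.176
  H: 15 × 1.008 = 15.120
  N: 1 × 14.007 = 14.007
  O: 2 × 15.999 = 31.998
Sum: 16×12.011 + 15×1.008 + 1×14.007 + 2×15.999 = 253.301 → 253.30 g/mol.

253.30 g/mol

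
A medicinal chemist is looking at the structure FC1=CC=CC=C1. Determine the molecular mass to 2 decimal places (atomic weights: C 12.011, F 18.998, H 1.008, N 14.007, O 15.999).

First, the molecular formula is C6H5F (counting implicit H from valence).
  C: 6 × 12.011 = 72.066
  F: 1 × 18.998 = 18.998
  H: 5 × 1.008 = 5.040
Sum: 6×12.011 + 1×18.998 + 5×1.008 = 96.104 → 96.10 g/mol.

96.10 g/mol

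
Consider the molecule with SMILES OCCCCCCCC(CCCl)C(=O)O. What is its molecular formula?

Walk through each heavy atom and fill implicit hydrogens from standard valence (C 4, N 3, O 2, S 2, halogen 1):
  atom 1: O, bond orders sum to 1 (valence 2) → 1 H
  atom 2: C, bond orders sum to 2 (valence 4) → 2 H
  atom 3: C, bond orders sum to 2 (valence 4) → 2 H
  atom 4: C, bond orders sum to 2 (valence 4) → 2 H
  atom 5: C, bond orders sum to 2 (valence 4) → 2 H
  atom 6: C, bond orders sum to 2 (valence 4) → 2 H
  atom 7: C, bond orders sum to 2 (valence 4) → 2 H
  atom 8: C, bond orders sum to 2 (valence 4) → 2 H
  atom 9: C, bond orders sum to 3 (valence 4) → 1 H
  atom 10: C, bond orders sum to 2 (valence 4) → 2 H
  atom 11: C, bond orders sum to 2 (valence 4) → 2 H
  atom 12: Cl (halogen, monovalent) → 0 H
  atom 13: C, bond orders sum to 4 (valence 4) → 0 H
  atom 14: O, bond orders sum to 2 (valence 2) → 0 H
  atom 15: O, bond orders sum to 1 (valence 2) → 1 H
Totals → C:11, H:21, Cl:1, O:3.
In Hill order: C11H21ClO3.

C11H21ClO3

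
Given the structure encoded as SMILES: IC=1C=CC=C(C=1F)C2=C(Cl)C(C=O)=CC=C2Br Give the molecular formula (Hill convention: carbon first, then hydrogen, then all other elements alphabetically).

C13H6BrClFIO

Walk through each heavy atom and fill implicit hydrogens from standard valence (C 4, N 3, O 2, S 2, halogen 1):
  atom 1: I (halogen, monovalent) → 0 H
  atom 2: C, bond orders sum to 4 (valence 4) → 0 H
  atom 3: C, bond orders sum to 3 (valence 4) → 1 H
  atom 4: C, bond orders sum to 3 (valence 4) → 1 H
  atom 5: C, bond orders sum to 3 (valence 4) → 1 H
  atom 6: C, bond orders sum to 4 (valence 4) → 0 H
  atom 7: C, bond orders sum to 4 (valence 4) → 0 H
  atom 8: F (halogen, monovalent) → 0 H
  atom 9: C, bond orders sum to 4 (valence 4) → 0 H
  atom 10: C, bond orders sum to 4 (valence 4) → 0 H
  atom 11: Cl (halogen, monovalent) → 0 H
  atom 12: C, bond orders sum to 4 (valence 4) → 0 H
  atom 13: C, bond orders sum to 3 (valence 4) → 1 H
  atom 14: O, bond orders sum to 2 (valence 2) → 0 H
  atom 15: C, bond orders sum to 3 (valence 4) → 1 H
  atom 16: C, bond orders sum to 3 (valence 4) → 1 H
  atom 17: C, bond orders sum to 4 (valence 4) → 0 H
  atom 18: Br (halogen, monovalent) → 0 H
Totals → C:13, H:6, Br:1, Cl:1, F:1, I:1, O:1.
In Hill order: C13H6BrClFIO.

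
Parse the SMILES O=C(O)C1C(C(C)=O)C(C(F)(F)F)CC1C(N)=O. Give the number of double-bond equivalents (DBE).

Degree of unsaturation = (number of rings) + (number of π bonds).
Ring closures in the SMILES: 1.
π bonds: 3 double bonds (each 1 DoU) → 3 DoU from unsaturation.
Total DoU = 1 + 3 = 4.

4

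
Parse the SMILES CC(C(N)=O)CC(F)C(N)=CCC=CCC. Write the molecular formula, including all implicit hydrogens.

C12H21FN2O

Walk through each heavy atom and fill implicit hydrogens from standard valence (C 4, N 3, O 2, S 2, halogen 1):
  atom 1: C, bond orders sum to 1 (valence 4) → 3 H
  atom 2: C, bond orders sum to 3 (valence 4) → 1 H
  atom 3: C, bond orders sum to 4 (valence 4) → 0 H
  atom 4: N, bond orders sum to 1 (valence 3) → 2 H
  atom 5: O, bond orders sum to 2 (valence 2) → 0 H
  atom 6: C, bond orders sum to 2 (valence 4) → 2 H
  atom 7: C, bond orders sum to 3 (valence 4) → 1 H
  atom 8: F (halogen, monovalent) → 0 H
  atom 9: C, bond orders sum to 4 (valence 4) → 0 H
  atom 10: N, bond orders sum to 1 (valence 3) → 2 H
  atom 11: C, bond orders sum to 3 (valence 4) → 1 H
  atom 12: C, bond orders sum to 2 (valence 4) → 2 H
  atom 13: C, bond orders sum to 3 (valence 4) → 1 H
  atom 14: C, bond orders sum to 3 (valence 4) → 1 H
  atom 15: C, bond orders sum to 2 (valence 4) → 2 H
  atom 16: C, bond orders sum to 1 (valence 4) → 3 H
Totals → C:12, H:21, F:1, N:2, O:1.
In Hill order: C12H21FN2O.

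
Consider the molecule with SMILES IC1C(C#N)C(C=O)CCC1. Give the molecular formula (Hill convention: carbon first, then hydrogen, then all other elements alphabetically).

Walk through each heavy atom and fill implicit hydrogens from standard valence (C 4, N 3, O 2, S 2, halogen 1):
  atom 1: I (halogen, monovalent) → 0 H
  atom 2: C, bond orders sum to 3 (valence 4) → 1 H
  atom 3: C, bond orders sum to 3 (valence 4) → 1 H
  atom 4: C, bond orders sum to 4 (valence 4) → 0 H
  atom 5: N, bond orders sum to 3 (valence 3) → 0 H
  atom 6: C, bond orders sum to 3 (valence 4) → 1 H
  atom 7: C, bond orders sum to 3 (valence 4) → 1 H
  atom 8: O, bond orders sum to 2 (valence 2) → 0 H
  atom 9: C, bond orders sum to 2 (valence 4) → 2 H
  atom 10: C, bond orders sum to 2 (valence 4) → 2 H
  atom 11: C, bond orders sum to 2 (valence 4) → 2 H
Totals → C:8, H:10, I:1, N:1, O:1.
In Hill order: C8H10INO.

C8H10INO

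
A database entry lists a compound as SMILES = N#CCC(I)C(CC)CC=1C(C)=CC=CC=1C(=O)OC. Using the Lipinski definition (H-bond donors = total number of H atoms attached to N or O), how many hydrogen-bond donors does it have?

0

Donors: find every N or O and count the H atoms it carries.
  atom 1 (N): bond orders sum to 3 → 0 H
  atom 18 (O): bond orders sum to 2 → 0 H
  atom 19 (O): bond orders sum to 2 → 0 H
Lipinski HBD = 0.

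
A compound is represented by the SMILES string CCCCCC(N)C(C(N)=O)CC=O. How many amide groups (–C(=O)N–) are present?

1

The amide motif appears at heavy-atom position 9 in the SMILES.
Other groups present: 1 aldehyde, 1 primary amine.
Amide count: 1.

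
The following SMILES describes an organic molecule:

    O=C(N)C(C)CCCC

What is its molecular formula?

C7H15NO

Walk through each heavy atom and fill implicit hydrogens from standard valence (C 4, N 3, O 2, S 2, halogen 1):
  atom 1: O, bond orders sum to 2 (valence 2) → 0 H
  atom 2: C, bond orders sum to 4 (valence 4) → 0 H
  atom 3: N, bond orders sum to 1 (valence 3) → 2 H
  atom 4: C, bond orders sum to 3 (valence 4) → 1 H
  atom 5: C, bond orders sum to 1 (valence 4) → 3 H
  atom 6: C, bond orders sum to 2 (valence 4) → 2 H
  atom 7: C, bond orders sum to 2 (valence 4) → 2 H
  atom 8: C, bond orders sum to 2 (valence 4) → 2 H
  atom 9: C, bond orders sum to 1 (valence 4) → 3 H
Totals → C:7, H:15, N:1, O:1.
In Hill order: C7H15NO.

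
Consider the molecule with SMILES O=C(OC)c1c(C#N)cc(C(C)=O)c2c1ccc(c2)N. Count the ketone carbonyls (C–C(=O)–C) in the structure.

1

The ketone motif appears at heavy-atom position 11 in the SMILES.
Other groups present: 1 ester, 1 nitrile, 1 primary amine.
Ketone count: 1.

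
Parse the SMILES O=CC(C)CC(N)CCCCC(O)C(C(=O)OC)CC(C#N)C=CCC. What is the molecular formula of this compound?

Walk through each heavy atom and fill implicit hydrogens from standard valence (C 4, N 3, O 2, S 2, halogen 1):
  atom 1: O, bond orders sum to 2 (valence 2) → 0 H
  atom 2: C, bond orders sum to 3 (valence 4) → 1 H
  atom 3: C, bond orders sum to 3 (valence 4) → 1 H
  atom 4: C, bond orders sum to 1 (valence 4) → 3 H
  atom 5: C, bond orders sum to 2 (valence 4) → 2 H
  atom 6: C, bond orders sum to 3 (valence 4) → 1 H
  atom 7: N, bond orders sum to 1 (valence 3) → 2 H
  atom 8: C, bond orders sum to 2 (valence 4) → 2 H
  atom 9: C, bond orders sum to 2 (valence 4) → 2 H
  atom 10: C, bond orders sum to 2 (valence 4) → 2 H
  atom 11: C, bond orders sum to 2 (valence 4) → 2 H
  atom 12: C, bond orders sum to 3 (valence 4) → 1 H
  atom 13: O, bond orders sum to 1 (valence 2) → 1 H
  atom 14: C, bond orders sum to 3 (valence 4) → 1 H
  atom 15: C, bond orders sum to 4 (valence 4) → 0 H
  atom 16: O, bond orders sum to 2 (valence 2) → 0 H
  atom 17: O, bond orders sum to 2 (valence 2) → 0 H
  atom 18: C, bond orders sum to 1 (valence 4) → 3 H
  atom 19: C, bond orders sum to 2 (valence 4) → 2 H
  atom 20: C, bond orders sum to 3 (valence 4) → 1 H
  atom 21: C, bond orders sum to 4 (valence 4) → 0 H
  atom 22: N, bond orders sum to 3 (valence 3) → 0 H
  atom 23: C, bond orders sum to 3 (valence 4) → 1 H
  atom 24: C, bond orders sum to 3 (valence 4) → 1 H
  atom 25: C, bond orders sum to 2 (valence 4) → 2 H
  atom 26: C, bond orders sum to 1 (valence 4) → 3 H
Totals → C:20, H:34, N:2, O:4.

C20H34N2O4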